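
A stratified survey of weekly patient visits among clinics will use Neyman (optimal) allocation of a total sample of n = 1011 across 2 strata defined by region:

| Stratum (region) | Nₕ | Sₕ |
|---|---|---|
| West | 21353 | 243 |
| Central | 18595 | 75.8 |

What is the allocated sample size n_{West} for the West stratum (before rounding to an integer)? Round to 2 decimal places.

795.03

Neyman allocation: nₕ = n·NₕSₕ / Σⱼ NⱼSⱼ.
Σ NⱼSⱼ = 21353·243 + 18595·75.8 = 6.59828 × 10^6.
n_{West} = 1011·21353·243 / (6.59828 × 10^6) = 795.03.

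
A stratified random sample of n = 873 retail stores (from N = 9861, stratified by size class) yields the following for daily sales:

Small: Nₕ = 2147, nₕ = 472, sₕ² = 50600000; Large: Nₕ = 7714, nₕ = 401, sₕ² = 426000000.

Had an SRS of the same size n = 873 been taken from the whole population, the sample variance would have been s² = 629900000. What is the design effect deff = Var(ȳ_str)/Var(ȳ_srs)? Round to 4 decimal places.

Var(ȳ_str) = Σ Wₕ²(1−fₕ)sₕ²/nₕ with Wₕ = Nₕ/9861:
  Small: (2147/9861)²·(1−472/2147)·50600000/472 = 3964.7285
  Large: (7714/9861)²·(1−401/7714)·426000000/401 = 616309.01
  → Var(ȳ_str) = 620273.74.
Var(ȳ_srs) = (1 − 873/9861)·629900000/873 = 657657.03.
deff = 620273.74 / 657657.03 = 0.9432.

0.9432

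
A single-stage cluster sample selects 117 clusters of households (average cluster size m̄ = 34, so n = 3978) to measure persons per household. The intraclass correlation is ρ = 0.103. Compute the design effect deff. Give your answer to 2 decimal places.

4.40

deff = 1 + (34 − 1)·0.103 = 1 + 3.399 = 4.399.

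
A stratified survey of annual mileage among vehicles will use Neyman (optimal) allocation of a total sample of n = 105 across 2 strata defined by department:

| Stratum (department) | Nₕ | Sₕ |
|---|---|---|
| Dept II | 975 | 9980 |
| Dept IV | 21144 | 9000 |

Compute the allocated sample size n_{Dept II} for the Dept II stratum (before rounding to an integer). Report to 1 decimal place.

Neyman allocation: nₕ = n·NₕSₕ / Σⱼ NⱼSⱼ.
Σ NⱼSⱼ = 975·9980 + 21144·9000 = 2.000265 × 10^8.
n_{Dept II} = 105·975·9980 / (2.000265 × 10^8) = 5.1.

5.1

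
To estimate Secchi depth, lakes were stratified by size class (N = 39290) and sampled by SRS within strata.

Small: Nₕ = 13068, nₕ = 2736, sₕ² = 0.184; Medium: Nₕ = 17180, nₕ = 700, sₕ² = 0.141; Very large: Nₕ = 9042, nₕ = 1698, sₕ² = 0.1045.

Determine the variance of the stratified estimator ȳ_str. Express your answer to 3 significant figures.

Var(ȳ_str) = Σₕ Wₕ²(1 − fₕ)sₕ²/nₕ with Wₕ = Nₕ/N, N = 39290.
Small: Wₕ = 0.33260372; term = 0.33260372²·(1 − 0.20936639)·0.184/2736 = 5.8820836 × 10^-6.
Medium: Wₕ = 0.43726139; term = 0.43726139²·(1 − 0.04074505)·0.141/700 = 3.6943444 × 10^-5.
Very large: Wₕ = 0.23013489; term = 0.23013489²·(1 − 0.18779031)·0.1045/1698 = 2.6473522 × 10^-6.
Sum = 4.547288 × 10^-5.

4.55 × 10^-5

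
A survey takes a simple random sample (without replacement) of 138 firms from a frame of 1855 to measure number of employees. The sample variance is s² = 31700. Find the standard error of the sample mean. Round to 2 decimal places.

Under SRS without replacement, Var(ȳ) = (1 − f)·s²/n with f = n/N = 138/1855 = 0.07439353.
Var(ȳ) = (1 − 0.07439353)·31700/138 = 0.92560647·229.71014 = 212.6212.
SE(ȳ) = √(212.6212) = 14.58.

14.58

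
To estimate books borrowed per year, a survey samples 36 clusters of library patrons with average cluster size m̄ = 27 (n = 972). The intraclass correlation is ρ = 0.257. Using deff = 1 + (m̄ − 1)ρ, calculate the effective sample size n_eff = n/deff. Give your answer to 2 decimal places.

deff = 1 + (27 − 1)·0.257 = 1 + 6.682 = 7.682.
n_eff = 972 / 7.682 = 126.53.

126.53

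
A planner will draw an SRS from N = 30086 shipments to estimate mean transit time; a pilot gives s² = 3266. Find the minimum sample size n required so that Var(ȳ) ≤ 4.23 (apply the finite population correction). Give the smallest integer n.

Without fpc, n₀ = s²/D = 3266/4.23 = 772.1040.
With fpc, (1 − n/N)·s²/n ≤ D requires n ≥ n₀/(1 + n₀/N) = 772.1040/(1 + 772.1040/30086) = 752.7851.
Rounding up, n = 753.

753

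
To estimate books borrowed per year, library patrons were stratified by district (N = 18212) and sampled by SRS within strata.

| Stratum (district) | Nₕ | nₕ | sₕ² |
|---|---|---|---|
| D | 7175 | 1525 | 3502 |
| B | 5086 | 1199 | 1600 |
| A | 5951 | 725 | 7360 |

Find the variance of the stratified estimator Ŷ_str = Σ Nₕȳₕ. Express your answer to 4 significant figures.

4.352 × 10^8

Var(Ŷ_str) = Σₕ Nₕ²(1 − fₕ)sₕ²/nₕ.
D: 7175²·(1 − 1525/7175)·3502/1525 = 9.309292 × 10^7.
B: 5086²·(1 − 1199/5086)·1600/1199 = 2.6381027 × 10^7.
A: 5951²·(1 − 725/5951)·7360/725 = 3.1571787 × 10^8.
Sum = 4.3519182 × 10^8.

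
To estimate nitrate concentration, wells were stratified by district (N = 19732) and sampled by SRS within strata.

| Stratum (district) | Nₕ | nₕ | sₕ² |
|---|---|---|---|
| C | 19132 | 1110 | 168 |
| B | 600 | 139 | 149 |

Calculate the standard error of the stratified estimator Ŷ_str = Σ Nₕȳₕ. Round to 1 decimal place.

Var(Ŷ_str) = Σₕ Nₕ²(1 − fₕ)sₕ²/nₕ.
C: 19132²·(1 − 1110/19132)·168/1110 = 5.2185477 × 10^7.
B: 600²·(1 − 139/600)·149/139 = 296499.28.
Sum = 5.2481976 × 10^7.
SE = √(5.2481976 × 10^7) = 7244.4.

7244.4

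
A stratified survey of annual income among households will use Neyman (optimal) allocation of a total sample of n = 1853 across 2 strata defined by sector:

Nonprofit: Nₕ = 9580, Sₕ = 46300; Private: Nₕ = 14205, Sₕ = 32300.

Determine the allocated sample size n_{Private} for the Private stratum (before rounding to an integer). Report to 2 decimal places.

Neyman allocation: nₕ = n·NₕSₕ / Σⱼ NⱼSⱼ.
Σ NⱼSⱼ = 9580·46300 + 14205·32300 = 9.023755 × 10^8.
n_{Private} = 1853·14205·32300 / (9.023755 × 10^8) = 942.18.

942.18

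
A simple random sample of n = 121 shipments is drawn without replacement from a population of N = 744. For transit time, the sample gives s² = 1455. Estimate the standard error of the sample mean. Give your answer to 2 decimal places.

3.17

Under SRS without replacement, Var(ȳ) = (1 − f)·s²/n with f = n/N = 121/744 = 0.16263441.
Var(ȳ) = (1 − 0.16263441)·1455/121 = 0.83736559·12.024793 = 10.069148.
SE(ȳ) = √(10.069148) = 3.17.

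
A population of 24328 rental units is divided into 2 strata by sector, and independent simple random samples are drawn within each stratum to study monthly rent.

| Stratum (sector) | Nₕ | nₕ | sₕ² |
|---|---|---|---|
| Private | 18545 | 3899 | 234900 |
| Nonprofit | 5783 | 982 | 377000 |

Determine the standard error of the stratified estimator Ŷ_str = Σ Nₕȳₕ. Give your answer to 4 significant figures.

Var(Ŷ_str) = Σₕ Nₕ²(1 − fₕ)sₕ²/nₕ.
Private: 18545²·(1 − 3899/18545)·234900/3899 = 1.6363479 × 10^10.
Nonprofit: 5783²·(1 − 982/5783)·377000/982 = 1.0658958 × 10^10.
Sum = 2.7022437 × 10^10.
SE = √(2.7022437 × 10^10) = 164400.

164400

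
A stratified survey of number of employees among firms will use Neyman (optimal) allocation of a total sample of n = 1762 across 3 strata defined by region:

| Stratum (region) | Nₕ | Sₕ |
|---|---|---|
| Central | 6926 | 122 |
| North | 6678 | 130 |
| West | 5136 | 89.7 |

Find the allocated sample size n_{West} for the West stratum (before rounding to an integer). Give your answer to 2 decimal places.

373.42

Neyman allocation: nₕ = n·NₕSₕ / Σⱼ NⱼSⱼ.
Σ NⱼSⱼ = 6926·122 + 6678·130 + 5136·89.7 = 2.1738112 × 10^6.
n_{West} = 1762·5136·89.7 / (2.1738112 × 10^6) = 373.42.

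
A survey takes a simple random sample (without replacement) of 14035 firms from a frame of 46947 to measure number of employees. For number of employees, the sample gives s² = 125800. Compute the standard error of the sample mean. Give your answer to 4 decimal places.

2.5067

Under SRS without replacement, Var(ȳ) = (1 − f)·s²/n with f = n/N = 14035/46947 = 0.29895414.
Var(ȳ) = (1 − 0.29895414)·125800/14035 = 0.70104586·8.963306 = 6.2836886.
SE(ȳ) = √(6.2836886) = 2.5067.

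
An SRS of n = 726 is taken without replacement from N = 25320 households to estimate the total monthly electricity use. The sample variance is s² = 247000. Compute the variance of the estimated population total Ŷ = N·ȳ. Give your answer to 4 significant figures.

2.119 × 10^11

Var(Ŷ) = N²·Var(ȳ) = N²·(1 − n/N)·s²/n.
f = 726/25320 = 0.02867299; Var(ȳ) = 0.97132701·247000/726 = 330.46525.
Var(Ŷ) = 25320² · 330.46525 = 2.1186206 × 10^11.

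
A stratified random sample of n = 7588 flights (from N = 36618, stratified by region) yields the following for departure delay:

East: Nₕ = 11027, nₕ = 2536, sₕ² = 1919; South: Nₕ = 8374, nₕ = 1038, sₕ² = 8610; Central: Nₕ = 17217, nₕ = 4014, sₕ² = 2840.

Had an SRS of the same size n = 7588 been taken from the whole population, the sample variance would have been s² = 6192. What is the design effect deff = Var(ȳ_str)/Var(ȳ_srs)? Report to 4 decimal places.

0.8545

Var(ȳ_str) = Σ Wₕ²(1−fₕ)sₕ²/nₕ with Wₕ = Nₕ/36618:
  East: (11027/36618)²·(1−2536/11027)·1919/2536 = 0.05283877
  South: (8374/36618)²·(1−1038/8374)·8610/1038 = 0.38002209
  Central: (17217/36618)²·(1−4014/17217)·2840/4014 = 0.11994491
  → Var(ȳ_str) = 0.55280577.
Var(ȳ_srs) = (1 − 7588/36618)·6192/7588 = 0.64692814.
deff = 0.55280577 / 0.64692814 = 0.8545.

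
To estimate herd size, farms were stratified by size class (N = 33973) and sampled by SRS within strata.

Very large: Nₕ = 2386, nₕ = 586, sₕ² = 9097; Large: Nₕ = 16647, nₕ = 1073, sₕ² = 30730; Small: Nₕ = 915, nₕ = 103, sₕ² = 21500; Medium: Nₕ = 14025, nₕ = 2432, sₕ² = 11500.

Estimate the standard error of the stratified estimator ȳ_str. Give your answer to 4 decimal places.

2.7003

Var(ȳ_str) = Σₕ Wₕ²(1 − fₕ)sₕ²/nₕ with Wₕ = Nₕ/N, N = 33973.
Very large: Wₕ = 0.07023224; term = 0.07023224²·(1 − 0.24559933)·9097/586 = 0.057766456.
Large: Wₕ = 0.49000677; term = 0.49000677²·(1 − 0.06445606)·30730/1073 = 6.4332613.
Small: Wₕ = 0.02693315; term = 0.02693315²·(1 − 0.11256831)·21500/103 = 0.13437255.
Medium: Wₕ = 0.41282783; term = 0.41282783²·(1 − 0.17340463)·11500/2432 = 0.66613949.
Sum = 7.2915398.
SE = √(7.2915398) = 2.7003.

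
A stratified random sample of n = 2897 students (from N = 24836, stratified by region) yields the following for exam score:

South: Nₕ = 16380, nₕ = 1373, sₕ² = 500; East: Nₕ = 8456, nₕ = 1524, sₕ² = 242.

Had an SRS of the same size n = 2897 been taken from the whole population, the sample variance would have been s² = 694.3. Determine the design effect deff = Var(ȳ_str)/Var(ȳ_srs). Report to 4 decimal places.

Var(ȳ_str) = Σ Wₕ²(1−fₕ)sₕ²/nₕ with Wₕ = Nₕ/24836:
  South: (16380/24836)²·(1−1373/16380)·500/1373 = 0.14512557
  East: (8456/24836)²·(1−1524/8456)·242/1524 = 0.015090048
  → Var(ȳ_str) = 0.16021562.
Var(ȳ_srs) = (1 − 2897/24836)·694.3/2897 = 0.21170633.
deff = 0.16021562 / 0.21170633 = 0.7568.

0.7568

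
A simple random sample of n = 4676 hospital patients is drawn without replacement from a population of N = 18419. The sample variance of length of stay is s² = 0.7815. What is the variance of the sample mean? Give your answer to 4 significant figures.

1.247 × 10^-4

Under SRS without replacement, Var(ȳ) = (1 − f)·s²/n with f = n/N = 4676/18419 = 0.25386829.
Var(ȳ) = (1 − 0.25386829)·0.7815/4676 = 0.74613171·1.6713003 × 10^-4 = 1.2470101 × 10^-4.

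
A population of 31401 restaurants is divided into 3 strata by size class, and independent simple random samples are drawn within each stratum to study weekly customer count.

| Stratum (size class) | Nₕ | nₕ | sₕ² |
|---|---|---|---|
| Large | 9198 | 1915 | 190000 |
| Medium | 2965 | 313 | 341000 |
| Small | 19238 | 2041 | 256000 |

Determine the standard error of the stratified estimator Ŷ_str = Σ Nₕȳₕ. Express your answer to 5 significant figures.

Var(Ŷ_str) = Σₕ Nₕ²(1 − fₕ)sₕ²/nₕ.
Large: 9198²·(1 − 1915/9198)·190000/1915 = 6.6464316 × 10^9.
Medium: 2965²·(1 − 313/2965)·341000/313 = 8.5665955 × 10^9.
Small: 19238²·(1 − 2041/19238)·256000/2041 = 4.1496319 × 10^10.
Sum = 5.6709346 × 10^10.
SE = √(5.6709346 × 10^10) = 238140.

238140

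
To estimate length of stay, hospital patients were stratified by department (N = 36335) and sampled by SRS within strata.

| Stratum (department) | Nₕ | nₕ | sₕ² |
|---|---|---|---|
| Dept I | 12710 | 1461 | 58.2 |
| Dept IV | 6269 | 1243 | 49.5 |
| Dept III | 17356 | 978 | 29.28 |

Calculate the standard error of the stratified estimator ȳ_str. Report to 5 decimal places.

Var(ȳ_str) = Σₕ Wₕ²(1 − fₕ)sₕ²/nₕ with Wₕ = Nₕ/N, N = 36335.
Dept I: Wₕ = 0.34980047; term = 0.34980047²·(1 − 0.11494886)·58.2/1461 = 0.0043140175.
Dept IV: Wₕ = 0.17253337; term = 0.17253337²·(1 − 0.19827724)·49.5/1243 = 9.5039577 × 10^-4.
Dept III: Wₕ = 0.47766616; term = 0.47766616²·(1 − 0.05634939)·29.28/978 = 0.0064460311.
Sum = 0.011710444.
SE = √(0.011710444) = 0.10821.

0.10821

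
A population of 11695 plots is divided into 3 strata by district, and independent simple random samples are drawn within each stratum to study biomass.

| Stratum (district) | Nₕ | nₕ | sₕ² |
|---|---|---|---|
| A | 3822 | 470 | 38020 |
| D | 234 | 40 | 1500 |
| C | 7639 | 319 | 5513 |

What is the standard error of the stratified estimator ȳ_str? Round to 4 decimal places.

3.8282

Var(ȳ_str) = Σₕ Wₕ²(1 − fₕ)sₕ²/nₕ with Wₕ = Nₕ/N, N = 11695.
A: Wₕ = 0.32680633; term = 0.32680633²·(1 − 0.12297227)·38020/470 = 7.5771955.
D: Wₕ = 0.02000855; term = 0.02000855²·(1 − 0.17094017)·1500/40 = 0.012446533.
C: Wₕ = 0.65318512; term = 0.65318512²·(1 − 0.04175939)·5513/319 = 7.0655252.
Sum = 14.655167.
SE = √(14.655167) = 3.8282.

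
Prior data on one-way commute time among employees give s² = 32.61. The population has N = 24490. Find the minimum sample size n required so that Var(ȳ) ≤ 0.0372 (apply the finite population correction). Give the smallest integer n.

Without fpc, n₀ = s²/D = 32.61/0.0372 = 876.6129.
With fpc, (1 − n/N)·s²/n ≤ D requires n ≥ n₀/(1 + n₀/N) = 876.6129/(1 + 876.6129/24490) = 846.3191.
Rounding up, n = 847.

847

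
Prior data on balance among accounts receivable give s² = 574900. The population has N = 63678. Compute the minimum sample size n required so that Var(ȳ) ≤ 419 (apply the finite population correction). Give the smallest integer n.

1344

Without fpc, n₀ = s²/D = 574900/419 = 1372.0764.
With fpc, (1 − n/N)·s²/n ≤ D requires n ≥ n₀/(1 + n₀/N) = 1372.0764/(1 + 1372.0764/63678) = 1343.1357.
Rounding up, n = 1344.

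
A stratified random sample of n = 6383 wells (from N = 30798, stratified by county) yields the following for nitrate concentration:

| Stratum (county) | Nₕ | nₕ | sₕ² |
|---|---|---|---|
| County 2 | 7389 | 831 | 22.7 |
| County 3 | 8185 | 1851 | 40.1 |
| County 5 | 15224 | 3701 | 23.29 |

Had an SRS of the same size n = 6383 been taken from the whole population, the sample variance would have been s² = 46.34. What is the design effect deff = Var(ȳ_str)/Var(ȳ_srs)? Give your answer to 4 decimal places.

0.6504

Var(ȳ_str) = Σ Wₕ²(1−fₕ)sₕ²/nₕ with Wₕ = Nₕ/30798:
  County 2: (7389/30798)²·(1−831/7389)·22.7/831 = 0.0013955226
  County 3: (8185/30798)²·(1−1851/8185)·40.1/1851 = 0.0011841035
  County 5: (15224/30798)²·(1−3701/15224)·23.29/3701 = 0.0011638572
  → Var(ȳ_str) = 0.0037434833.
Var(ȳ_srs) = (1 − 6383/30798)·46.34/6383 = 0.005755266.
deff = 0.0037434833 / 0.005755266 = 0.6504.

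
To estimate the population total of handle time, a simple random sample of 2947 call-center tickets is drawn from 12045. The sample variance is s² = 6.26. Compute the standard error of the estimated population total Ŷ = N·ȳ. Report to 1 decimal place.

482.5

Var(Ŷ) = N²·Var(ȳ) = N²·(1 − n/N)·s²/n.
f = 2947/12045 = 0.24466584; Var(ȳ) = 0.75533416·6.26/2947 = 0.0016044764.
Var(Ŷ) = 12045² · 0.0016044764 = 232780.69.
SE(Ŷ) = √(232780.69) = 482.5.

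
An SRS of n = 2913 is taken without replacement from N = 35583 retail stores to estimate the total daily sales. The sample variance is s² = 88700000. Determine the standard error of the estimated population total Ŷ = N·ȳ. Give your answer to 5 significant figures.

5.9496 × 10^6

Var(Ŷ) = N²·Var(ȳ) = N²·(1 − n/N)·s²/n.
f = 2913/35583 = 0.08186494; Var(ȳ) = 0.91813506·88700000/2913 = 27956.945.
Var(Ŷ) = 35583² · 27956.945 = 3.5397683 × 10^13.
SE(Ŷ) = √(3.5397683 × 10^13) = 5.9496 × 10^6.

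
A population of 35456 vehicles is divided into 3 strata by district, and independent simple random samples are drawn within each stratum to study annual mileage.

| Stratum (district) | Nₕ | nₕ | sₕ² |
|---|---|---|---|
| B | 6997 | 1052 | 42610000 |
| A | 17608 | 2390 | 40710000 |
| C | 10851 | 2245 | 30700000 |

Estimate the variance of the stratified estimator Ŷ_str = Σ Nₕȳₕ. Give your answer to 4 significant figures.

7.526 × 10^12

Var(Ŷ_str) = Σₕ Nₕ²(1 − fₕ)sₕ²/nₕ.
B: 6997²·(1 − 1052/6997)·42610000/1052 = 1.6848433 × 10^12.
A: 17608²·(1 − 2390/17608)·40710000/2390 = 4.5642646 × 10^12.
C: 10851²·(1 − 2245/10851)·30700000/2245 = 1.2770066 × 10^12.
Sum = 7.5261145 × 10^12.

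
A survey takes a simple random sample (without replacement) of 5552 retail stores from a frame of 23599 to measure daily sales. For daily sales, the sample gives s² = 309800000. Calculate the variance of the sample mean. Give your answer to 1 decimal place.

42672.0

Under SRS without replacement, Var(ȳ) = (1 − f)·s²/n with f = n/N = 5552/23599 = 0.23526421.
Var(ȳ) = (1 − 0.23526421)·309800000/5552 = 0.76473579·55799.712 = 42672.037.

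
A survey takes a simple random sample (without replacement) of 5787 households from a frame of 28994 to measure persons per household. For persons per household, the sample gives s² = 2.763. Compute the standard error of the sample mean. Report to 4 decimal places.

0.0195

Under SRS without replacement, Var(ȳ) = (1 − f)·s²/n with f = n/N = 5787/28994 = 0.19959302.
Var(ȳ) = (1 − 0.19959302)·2.763/5787 = 0.80040698·4.7744946 × 10^-4 = 3.8215388 × 10^-4.
SE(ȳ) = √(3.8215388 × 10^-4) = 0.0195.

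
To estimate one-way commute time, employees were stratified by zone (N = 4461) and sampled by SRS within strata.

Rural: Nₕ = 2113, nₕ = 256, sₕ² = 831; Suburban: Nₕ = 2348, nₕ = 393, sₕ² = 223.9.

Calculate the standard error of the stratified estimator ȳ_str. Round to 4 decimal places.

Var(ȳ_str) = Σₕ Wₕ²(1 − fₕ)sₕ²/nₕ with Wₕ = Nₕ/N, N = 4461.
Rural: Wₕ = 0.47366061; term = 0.47366061²·(1 − 0.12115476)·831/256 = 0.64004132.
Suburban: Wₕ = 0.52633939; term = 0.52633939²·(1 − 0.16737649)·223.9/393 = 0.1314141.
Sum = 0.77145542.
SE = √(0.77145542) = 0.8783.

0.8783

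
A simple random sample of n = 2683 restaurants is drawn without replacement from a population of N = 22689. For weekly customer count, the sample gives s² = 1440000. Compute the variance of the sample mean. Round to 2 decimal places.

473.25

Under SRS without replacement, Var(ȳ) = (1 − f)·s²/n with f = n/N = 2683/22689 = 0.11825113.
Var(ȳ) = (1 − 0.11825113)·1440000/2683 = 0.88174887·536.71264 = 473.24576.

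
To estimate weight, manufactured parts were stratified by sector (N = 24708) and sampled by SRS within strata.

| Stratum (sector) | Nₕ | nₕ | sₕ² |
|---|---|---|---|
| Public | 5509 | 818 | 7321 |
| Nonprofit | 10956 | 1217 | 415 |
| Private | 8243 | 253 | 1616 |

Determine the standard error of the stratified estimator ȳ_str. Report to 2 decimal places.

Var(ȳ_str) = Σₕ Wₕ²(1 − fₕ)sₕ²/nₕ with Wₕ = Nₕ/N, N = 24708.
Public: Wₕ = 0.22296422; term = 0.22296422²·(1 − 0.14848430)·7321/818 = 0.37886119.
Nonprofit: Wₕ = 0.44341914; term = 0.44341914²·(1 − 0.11108069)·415/1217 = 0.059600338.
Private: Wₕ = 0.33361664; term = 0.33361664²·(1 − 0.03069271)·1616/253 = 0.68909283.
Sum = 1.1275544.
SE = √(1.1275544) = 1.06.

1.06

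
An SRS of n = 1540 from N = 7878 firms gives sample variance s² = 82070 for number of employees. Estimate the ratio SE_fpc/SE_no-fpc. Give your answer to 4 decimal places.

0.8969

f = n/N = 1540/7878 = 0.19548109.
SE_no-fpc = √(s²/n) = 7.3001512; SE_fpc = √((1−f)s²/n) = 6.5478691.
Ratio = √(1−f) = 0.89694978.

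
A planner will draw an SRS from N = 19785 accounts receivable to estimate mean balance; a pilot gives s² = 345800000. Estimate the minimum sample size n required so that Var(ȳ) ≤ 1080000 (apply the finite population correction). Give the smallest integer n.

316

Without fpc, n₀ = s²/D = 345800000/1080000 = 320.1852.
With fpc, (1 − n/N)·s²/n ≤ D requires n ≥ n₀/(1 + n₀/N) = 320.1852/(1 + 320.1852/19785) = 315.0861.
Rounding up, n = 316.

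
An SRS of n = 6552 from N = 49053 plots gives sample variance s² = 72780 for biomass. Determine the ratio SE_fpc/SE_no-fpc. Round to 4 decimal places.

f = n/N = 6552/49053 = 0.13356981.
SE_no-fpc = √(s²/n) = 3.3328754; SE_fpc = √((1−f)s²/n) = 3.1023148.
Ratio = √(1−f) = 0.93082232.

0.9308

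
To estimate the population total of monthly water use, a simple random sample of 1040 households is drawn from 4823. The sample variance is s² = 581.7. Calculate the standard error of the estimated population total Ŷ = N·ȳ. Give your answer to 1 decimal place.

3194.5

Var(Ŷ) = N²·Var(ȳ) = N²·(1 − n/N)·s²/n.
f = 1040/4823 = 0.21563342; Var(ȳ) = 0.78436658·581.7/1040 = 0.43871734.
Var(Ŷ) = 4823² · 0.43871734 = 1.0205148 × 10^7.
SE(Ŷ) = √(1.0205148 × 10^7) = 3194.5.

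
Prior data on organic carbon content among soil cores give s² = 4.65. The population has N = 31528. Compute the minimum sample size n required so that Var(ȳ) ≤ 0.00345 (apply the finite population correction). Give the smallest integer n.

Without fpc, n₀ = s²/D = 4.65/0.00345 = 1347.8261.
With fpc, (1 − n/N)·s²/n ≤ D requires n ≥ n₀/(1 + n₀/N) = 1347.8261/(1 + 1347.8261/31528) = 1292.5686.
Rounding up, n = 1293.

1293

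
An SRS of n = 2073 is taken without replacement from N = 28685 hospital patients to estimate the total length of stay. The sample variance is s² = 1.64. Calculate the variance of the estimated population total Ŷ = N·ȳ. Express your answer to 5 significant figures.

Var(Ŷ) = N²·Var(ȳ) = N²·(1 − n/N)·s²/n.
f = 2073/28685 = 0.07226774; Var(ȳ) = 0.92773226·1.64/2073 = 7.3395124 × 10^-4.
Var(Ŷ) = 28685² · (7.3395124 × 10^-4) = 603916.53.

603920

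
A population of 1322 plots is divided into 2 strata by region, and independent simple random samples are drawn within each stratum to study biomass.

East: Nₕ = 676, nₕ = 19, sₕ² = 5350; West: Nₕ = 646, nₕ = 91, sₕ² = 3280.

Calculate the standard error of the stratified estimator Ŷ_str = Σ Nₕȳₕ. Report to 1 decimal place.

11746.5

Var(Ŷ_str) = Σₕ Nₕ²(1 − fₕ)sₕ²/nₕ.
East: 676²·(1 − 19/676)·5350/19 = 1.2505822 × 10^8.
West: 646²·(1 − 91/646)·3280/91 = 1.292284 × 10^7.
Sum = 1.3798106 × 10^8.
SE = √(1.3798106 × 10^8) = 11746.5.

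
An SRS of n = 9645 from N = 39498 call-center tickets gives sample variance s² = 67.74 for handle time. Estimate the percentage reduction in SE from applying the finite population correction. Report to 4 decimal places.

f = n/N = 9645/39498 = 0.24418958.
SE_no-fpc = √(s²/n) = 0.083805299; SE_fpc = √((1−f)s²/n) = 0.072858113.
Ratio = √(1−f) = 0.86937358. Reduction = 100·(1 − 0.86937358) = 13.0626%.

13.0626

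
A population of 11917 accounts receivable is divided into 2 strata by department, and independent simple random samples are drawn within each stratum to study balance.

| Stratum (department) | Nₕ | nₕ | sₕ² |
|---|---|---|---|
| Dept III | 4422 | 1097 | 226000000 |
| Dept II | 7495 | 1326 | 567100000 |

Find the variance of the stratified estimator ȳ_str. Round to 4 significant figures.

Var(ȳ_str) = Σₕ Wₕ²(1 − fₕ)sₕ²/nₕ with Wₕ = Nₕ/N, N = 11917.
Dept III: Wₕ = 0.37106654; term = 0.37106654²·(1 − 0.24807779)·226000000/1097 = 21329.384.
Dept II: Wₕ = 0.62893346; term = 0.62893346²·(1 − 0.17691795)·567100000/1326 = 139241.49.
Sum = 160570.87.

160600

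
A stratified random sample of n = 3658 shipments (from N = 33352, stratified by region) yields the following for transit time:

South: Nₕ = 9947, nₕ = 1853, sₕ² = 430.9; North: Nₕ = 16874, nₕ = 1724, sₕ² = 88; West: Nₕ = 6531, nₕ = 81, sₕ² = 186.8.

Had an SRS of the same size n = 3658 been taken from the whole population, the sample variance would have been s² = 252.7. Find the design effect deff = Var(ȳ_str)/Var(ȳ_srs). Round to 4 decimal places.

Var(ȳ_str) = Σ Wₕ²(1−fₕ)sₕ²/nₕ with Wₕ = Nₕ/33352:
  South: (9947/33352)²·(1−1853/9947)·430.9/1853 = 0.016831105
  North: (16874/33352)²·(1−1724/16874)·88/1724 = 0.011730927
  West: (6531/33352)²·(1−81/6531)·186.8/81 = 0.087334832
  → Var(ȳ_str) = 0.11589686.
Var(ȳ_srs) = (1 − 3658/33352)·252.7/3658 = 0.061504708.
deff = 0.11589686 / 0.061504708 = 1.8844.

1.8844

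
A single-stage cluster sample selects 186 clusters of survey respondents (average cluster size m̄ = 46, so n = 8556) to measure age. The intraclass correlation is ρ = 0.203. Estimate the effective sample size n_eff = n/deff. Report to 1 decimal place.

deff = 1 + (46 − 1)·0.203 = 1 + 9.135 = 10.135.
n_eff = 8556 / 10.135 = 844.2.

844.2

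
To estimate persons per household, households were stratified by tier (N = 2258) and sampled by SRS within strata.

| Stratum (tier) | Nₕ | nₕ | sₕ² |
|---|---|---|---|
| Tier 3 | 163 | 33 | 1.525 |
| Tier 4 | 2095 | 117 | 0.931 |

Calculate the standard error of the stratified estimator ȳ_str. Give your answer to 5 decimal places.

0.08161

Var(ȳ_str) = Σₕ Wₕ²(1 − fₕ)sₕ²/nₕ with Wₕ = Nₕ/N, N = 2258.
Tier 3: Wₕ = 0.07218778; term = 0.07218778²·(1 − 0.20245399)·1.525/33 = 1.9206091 × 10^-4.
Tier 4: Wₕ = 0.92781222; term = 0.92781222²·(1 − 0.05584726)·0.931/117 = 0.0064673484.
Sum = 0.0066594093.
SE = √(0.0066594093) = 0.08161.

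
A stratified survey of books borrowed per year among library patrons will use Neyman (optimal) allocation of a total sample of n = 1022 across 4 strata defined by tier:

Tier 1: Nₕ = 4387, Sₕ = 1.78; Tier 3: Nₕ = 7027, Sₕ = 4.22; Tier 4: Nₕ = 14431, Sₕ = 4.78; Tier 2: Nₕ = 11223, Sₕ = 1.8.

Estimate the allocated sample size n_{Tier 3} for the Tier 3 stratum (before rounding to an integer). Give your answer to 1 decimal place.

Neyman allocation: nₕ = n·NₕSₕ / Σⱼ NⱼSⱼ.
Σ NⱼSⱼ = 4387·1.78 + 7027·4.22 + 14431·4.78 + 11223·1.8 = 126644.38.
n_{Tier 3} = 1022·7027·4.22 / 126644.38 = 239.3.

239.3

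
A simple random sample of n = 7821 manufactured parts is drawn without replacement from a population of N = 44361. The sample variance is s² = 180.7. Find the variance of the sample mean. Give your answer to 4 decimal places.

0.0190

Under SRS without replacement, Var(ȳ) = (1 − f)·s²/n with f = n/N = 7821/44361 = 0.17630351.
Var(ȳ) = (1 − 0.17630351)·180.7/7821 = 0.82369649·0.023104462 = 0.019031065.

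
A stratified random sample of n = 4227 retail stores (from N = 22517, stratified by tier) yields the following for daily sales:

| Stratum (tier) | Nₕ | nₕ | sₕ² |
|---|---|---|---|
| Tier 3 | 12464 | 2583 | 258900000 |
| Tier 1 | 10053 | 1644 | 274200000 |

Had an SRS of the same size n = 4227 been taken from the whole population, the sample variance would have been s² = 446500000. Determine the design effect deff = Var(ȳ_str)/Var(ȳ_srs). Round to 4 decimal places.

Var(ȳ_str) = Σ Wₕ²(1−fₕ)sₕ²/nₕ with Wₕ = Nₕ/22517:
  Tier 3: (12464/22517)²·(1−2583/12464)·258900000/2583 = 24346.97
  Tier 1: (10053/22517)²·(1−1644/10053)·274200000/1644 = 27808.952
  → Var(ȳ_str) = 52155.922.
Var(ȳ_srs) = (1 − 4227/22517)·446500000/4227 = 85801.009.
deff = 52155.922 / 85801.009 = 0.6079.

0.6079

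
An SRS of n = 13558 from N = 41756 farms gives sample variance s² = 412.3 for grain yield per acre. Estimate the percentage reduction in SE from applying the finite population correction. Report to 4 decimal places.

17.8231

f = n/N = 13558/41756 = 0.32469585.
SE_no-fpc = √(s²/n) = 0.17438489; SE_fpc = √((1−f)s²/n) = 0.14330408.
Ratio = √(1−f) = 0.82176891. Reduction = 100·(1 − 0.82176891) = 17.8231%.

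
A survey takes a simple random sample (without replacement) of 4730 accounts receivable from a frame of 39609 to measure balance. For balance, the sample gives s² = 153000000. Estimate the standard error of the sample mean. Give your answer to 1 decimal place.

168.8

Under SRS without replacement, Var(ȳ) = (1 − f)·s²/n with f = n/N = 4730/39609 = 0.11941730.
Var(ȳ) = (1 − 0.11941730)·153000000/4730 = 0.88058270·32346.723 = 28483.965.
SE(ȳ) = √(28483.965) = 168.8.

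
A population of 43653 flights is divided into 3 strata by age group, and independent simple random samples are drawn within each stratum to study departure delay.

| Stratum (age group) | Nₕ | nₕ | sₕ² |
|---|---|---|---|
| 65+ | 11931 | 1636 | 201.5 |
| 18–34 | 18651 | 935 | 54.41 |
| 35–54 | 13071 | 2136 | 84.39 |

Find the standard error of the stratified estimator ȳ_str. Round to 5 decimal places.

Var(ȳ_str) = Σₕ Wₕ²(1 − fₕ)sₕ²/nₕ with Wₕ = Nₕ/N, N = 43653.
65+: Wₕ = 0.27331455; term = 0.27331455²·(1 − 0.13712178)·201.5/1636 = 0.0079390175.
18–34: Wₕ = 0.42725586; term = 0.42725586²·(1 − 0.05013136)·54.41/935 = 0.010090361.
35–54: Wₕ = 0.29942959; term = 0.29942959²·(1 − 0.16341519)·84.39/2136 = 0.0029633923.
Sum = 0.020992771.
SE = √(0.020992771) = 0.14489.

0.14489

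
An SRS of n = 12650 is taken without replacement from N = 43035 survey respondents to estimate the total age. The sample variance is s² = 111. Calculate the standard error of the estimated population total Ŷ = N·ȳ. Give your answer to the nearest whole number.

Var(Ŷ) = N²·Var(ȳ) = N²·(1 − n/N)·s²/n.
f = 12650/43035 = 0.29394679; Var(ȳ) = 0.70605321·111/12650 = 0.0061954076.
Var(Ŷ) = 43035² · 0.0061954076 = 1.1473964 × 10^7.
SE(Ŷ) = √(1.1473964 × 10^7) = 3387.

3387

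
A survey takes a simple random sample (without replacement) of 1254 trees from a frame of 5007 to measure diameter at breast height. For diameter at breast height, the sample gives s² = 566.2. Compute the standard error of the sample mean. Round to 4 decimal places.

Under SRS without replacement, Var(ȳ) = (1 − f)·s²/n with f = n/N = 1254/5007 = 0.25044937.
Var(ȳ) = (1 − 0.25044937)·566.2/1254 = 0.74955063·0.45151515 = 0.33843347.
SE(ȳ) = √(0.33843347) = 0.5818.

0.5818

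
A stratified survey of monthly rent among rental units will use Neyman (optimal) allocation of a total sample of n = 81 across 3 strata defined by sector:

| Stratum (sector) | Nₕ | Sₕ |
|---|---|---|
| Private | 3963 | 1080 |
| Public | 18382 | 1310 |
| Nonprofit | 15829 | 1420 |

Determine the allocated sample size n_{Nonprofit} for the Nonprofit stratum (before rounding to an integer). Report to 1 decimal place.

35.8

Neyman allocation: nₕ = n·NₕSₕ / Σⱼ NⱼSⱼ.
Σ NⱼSⱼ = 3963·1080 + 18382·1310 + 15829·1420 = 5.083764 × 10^7.
n_{Nonprofit} = 81·15829·1420 / (5.083764 × 10^7) = 35.8.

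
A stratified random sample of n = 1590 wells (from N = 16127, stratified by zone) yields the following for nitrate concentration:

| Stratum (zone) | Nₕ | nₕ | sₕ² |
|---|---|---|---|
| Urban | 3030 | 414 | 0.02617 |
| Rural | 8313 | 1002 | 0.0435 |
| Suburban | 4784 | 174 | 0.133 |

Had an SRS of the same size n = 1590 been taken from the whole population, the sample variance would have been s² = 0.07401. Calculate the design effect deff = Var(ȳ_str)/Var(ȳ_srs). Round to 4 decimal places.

1.8325

Var(ȳ_str) = Σ Wₕ²(1−fₕ)sₕ²/nₕ with Wₕ = Nₕ/16127:
  Urban: (3030/16127)²·(1−414/3030)·0.02617/414 = 1.9265336 × 10^-6
  Rural: (8313/16127)²·(1−1002/8313)·0.0435/1002 = 1.0144927 × 10^-5
  Suburban: (4784/16127)²·(1−174/4784)·0.133/174 = 6.481676 × 10^-5
  → Var(ȳ_str) = 7.6888221 × 10^-5.
Var(ȳ_srs) = (1 − 1590/16127)·0.07401/1590 = 4.1957972 × 10^-5.
deff = (7.6888221 × 10^-5) / (4.1957972 × 10^-5) = 1.8325.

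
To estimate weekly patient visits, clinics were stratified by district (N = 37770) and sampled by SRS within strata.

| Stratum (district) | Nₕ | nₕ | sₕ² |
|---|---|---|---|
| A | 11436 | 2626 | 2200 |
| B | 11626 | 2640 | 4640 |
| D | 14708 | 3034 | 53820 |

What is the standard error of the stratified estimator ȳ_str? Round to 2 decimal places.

1.52

Var(ȳ_str) = Σₕ Wₕ²(1 − fₕ)sₕ²/nₕ with Wₕ = Nₕ/N, N = 37770.
A: Wₕ = 0.30277998; term = 0.30277998²·(1 − 0.22962574)·2200/2626 = 0.059167612.
B: Wₕ = 0.30781043; term = 0.30781043²·(1 − 0.22707724)·4640/2640 = 0.12871134.
D: Wₕ = 0.38940958; term = 0.38940958²·(1 − 0.20628230)·53820/3034 = 2.1350471.
Sum = 2.3229261.
SE = √(2.3229261) = 1.52.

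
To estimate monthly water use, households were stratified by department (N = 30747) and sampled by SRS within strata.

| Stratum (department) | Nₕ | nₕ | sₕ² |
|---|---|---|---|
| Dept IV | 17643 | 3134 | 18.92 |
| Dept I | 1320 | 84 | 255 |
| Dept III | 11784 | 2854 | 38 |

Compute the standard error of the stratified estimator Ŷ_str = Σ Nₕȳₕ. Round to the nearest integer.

Var(Ŷ_str) = Σₕ Nₕ²(1 − fₕ)sₕ²/nₕ.
Dept IV: 17643²·(1 − 3134/17643)·18.92/3134 = 1.5453685 × 10^6.
Dept I: 1320²·(1 − 84/1320)·255/84 = 4.9528286 × 10^6.
Dept III: 11784²·(1 − 2854/11784)·38/2854 = 1.4011151 × 10^6.
Sum = 7.8993122 × 10^6.
SE = √(7.8993122 × 10^6) = 2811.

2811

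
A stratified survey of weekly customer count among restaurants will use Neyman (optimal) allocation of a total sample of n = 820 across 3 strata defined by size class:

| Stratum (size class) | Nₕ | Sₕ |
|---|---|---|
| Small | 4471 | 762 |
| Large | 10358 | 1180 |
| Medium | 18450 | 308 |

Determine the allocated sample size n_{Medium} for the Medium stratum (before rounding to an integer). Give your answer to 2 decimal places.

Neyman allocation: nₕ = n·NₕSₕ / Σⱼ NⱼSⱼ.
Σ NⱼSⱼ = 4471·762 + 10358·1180 + 18450·308 = 2.1311942 × 10^7.
n_{Medium} = 820·18450·308 / (2.1311942 × 10^7) = 218.64.

218.64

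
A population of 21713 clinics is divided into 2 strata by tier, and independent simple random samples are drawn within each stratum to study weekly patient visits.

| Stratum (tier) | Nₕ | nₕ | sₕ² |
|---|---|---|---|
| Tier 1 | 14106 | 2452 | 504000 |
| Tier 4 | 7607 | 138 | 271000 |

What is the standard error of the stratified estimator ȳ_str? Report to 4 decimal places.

Var(ȳ_str) = Σₕ Wₕ²(1 − fₕ)sₕ²/nₕ with Wₕ = Nₕ/N, N = 21713.
Tier 1: Wₕ = 0.64965689; term = 0.64965689²·(1 − 0.17382674)·504000/2452 = 71.671963.
Tier 4: Wₕ = 0.35034311; term = 0.35034311²·(1 − 0.01814119)·271000/138 = 236.66085.
Sum = 308.33281.
SE = √(308.33281) = 17.5594.

17.5594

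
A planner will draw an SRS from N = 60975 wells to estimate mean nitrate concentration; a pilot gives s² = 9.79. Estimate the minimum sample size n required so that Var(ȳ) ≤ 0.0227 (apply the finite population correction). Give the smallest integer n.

Without fpc, n₀ = s²/D = 9.79/0.0227 = 431.2775.
With fpc, (1 − n/N)·s²/n ≤ D requires n ≥ n₀/(1 + n₀/N) = 431.2775/(1 + 431.2775/60975) = 428.2485.
Rounding up, n = 429.

429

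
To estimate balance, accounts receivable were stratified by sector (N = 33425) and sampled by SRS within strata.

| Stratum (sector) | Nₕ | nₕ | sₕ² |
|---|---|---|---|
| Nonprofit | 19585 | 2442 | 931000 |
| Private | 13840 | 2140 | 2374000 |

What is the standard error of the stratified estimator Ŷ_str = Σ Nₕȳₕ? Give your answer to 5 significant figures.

554650

Var(Ŷ_str) = Σₕ Nₕ²(1 − fₕ)sₕ²/nₕ.
Nonprofit: 19585²·(1 − 2442/19585)·931000/2442 = 1.2800131 × 10^11.
Private: 13840²·(1 − 2140/13840)·2374000/2140 = 1.7963415 × 10^11.
Sum = 3.0763546 × 10^11.
SE = √(3.0763546 × 10^11) = 554650.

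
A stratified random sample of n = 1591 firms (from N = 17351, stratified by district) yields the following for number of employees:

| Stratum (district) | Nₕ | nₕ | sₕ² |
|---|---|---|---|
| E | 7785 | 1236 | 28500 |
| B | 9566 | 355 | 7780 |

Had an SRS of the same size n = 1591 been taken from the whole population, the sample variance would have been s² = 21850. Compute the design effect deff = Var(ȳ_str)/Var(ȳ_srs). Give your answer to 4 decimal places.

0.8272

Var(ȳ_str) = Σ Wₕ²(1−fₕ)sₕ²/nₕ with Wₕ = Nₕ/17351:
  E: (7785/17351)²·(1−1236/7785)·28500/1236 = 3.9049095
  B: (9566/17351)²·(1−355/9566)·7780/355 = 6.414154
  → Var(ȳ_str) = 10.319064.
Var(ȳ_srs) = (1 − 1591/17351)·21850/1591 = 12.474208.
deff = 10.319064 / 12.474208 = 0.8272.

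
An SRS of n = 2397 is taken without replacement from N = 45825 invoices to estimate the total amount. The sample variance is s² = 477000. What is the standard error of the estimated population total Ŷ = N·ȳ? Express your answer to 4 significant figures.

Var(Ŷ) = N²·Var(ȳ) = N²·(1 − n/N)·s²/n.
f = 2397/45825 = 0.05230769; Var(ȳ) = 0.94769231·477000/2397 = 188.58958.
Var(Ŷ) = 45825² · 188.58958 = 3.9602503 × 10^11.
SE(Ŷ) = √(3.9602503 × 10^11) = 629300.

629300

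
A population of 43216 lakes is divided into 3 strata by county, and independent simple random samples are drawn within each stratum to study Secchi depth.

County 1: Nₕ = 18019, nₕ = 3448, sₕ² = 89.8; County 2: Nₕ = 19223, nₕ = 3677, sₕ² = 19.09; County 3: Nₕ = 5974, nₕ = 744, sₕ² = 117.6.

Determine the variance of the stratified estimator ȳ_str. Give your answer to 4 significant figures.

Var(ȳ_str) = Σₕ Wₕ²(1 − fₕ)sₕ²/nₕ with Wₕ = Nₕ/N, N = 43216.
County 1: Wₕ = 0.41695205; term = 0.41695205²·(1 − 0.19135357)·89.8/3448 = 0.0036613394.
County 2: Wₕ = 0.44481211; term = 0.44481211²·(1 − 0.19128128)·19.09/3677 = 8.3073593 × 10^-4.
County 3: Wₕ = 0.13823584; term = 0.13823584²·(1 − 0.12453967)·117.6/744 = 0.0026443087.
Sum = 0.007136384.

0.007136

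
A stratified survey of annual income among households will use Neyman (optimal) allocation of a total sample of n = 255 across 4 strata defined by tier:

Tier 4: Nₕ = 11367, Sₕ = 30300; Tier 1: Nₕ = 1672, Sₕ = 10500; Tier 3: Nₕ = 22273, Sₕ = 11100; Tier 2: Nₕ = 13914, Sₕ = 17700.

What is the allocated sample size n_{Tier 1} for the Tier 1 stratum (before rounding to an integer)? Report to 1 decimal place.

Neyman allocation: nₕ = n·NₕSₕ / Σⱼ NⱼSⱼ.
Σ NⱼSⱼ = 11367·30300 + 1672·10500 + 22273·11100 + 13914·17700 = 8.554842 × 10^8.
n_{Tier 1} = 255·1672·10500 / (8.554842 × 10^8) = 5.2.

5.2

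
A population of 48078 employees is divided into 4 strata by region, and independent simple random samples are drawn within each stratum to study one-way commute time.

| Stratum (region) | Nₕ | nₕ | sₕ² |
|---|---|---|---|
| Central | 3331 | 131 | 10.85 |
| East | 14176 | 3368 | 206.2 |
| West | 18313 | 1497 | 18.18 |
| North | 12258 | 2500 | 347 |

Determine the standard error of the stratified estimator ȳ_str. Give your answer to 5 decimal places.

0.11507

Var(ȳ_str) = Σₕ Wₕ²(1 − fₕ)sₕ²/nₕ with Wₕ = Nₕ/N, N = 48078.
Central: Wₕ = 0.06928325; term = 0.06928325²·(1 − 0.03932753)·10.85/131 = 3.8193571 × 10^-4.
East: Wₕ = 0.29485420; term = 0.29485420²·(1 − 0.23758465)·206.2/3368 = 0.0040581008.
West: Wₕ = 0.38090187; term = 0.38090187²·(1 − 0.08174521)·18.18/1497 = 0.0016179366.
North: Wₕ = 0.25496069; term = 0.25496069²·(1 − 0.20394844)·347/2500 = 0.0071825244.
Sum = 0.013240498.
SE = √(0.013240498) = 0.11507.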